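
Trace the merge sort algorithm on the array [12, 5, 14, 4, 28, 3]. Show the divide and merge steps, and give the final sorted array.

Merge sort trace:

Split: [12, 5, 14, 4, 28, 3] -> [12, 5, 14] and [4, 28, 3]
  Split: [12, 5, 14] -> [12] and [5, 14]
    Split: [5, 14] -> [5] and [14]
    Merge: [5] + [14] -> [5, 14]
  Merge: [12] + [5, 14] -> [5, 12, 14]
  Split: [4, 28, 3] -> [4] and [28, 3]
    Split: [28, 3] -> [28] and [3]
    Merge: [28] + [3] -> [3, 28]
  Merge: [4] + [3, 28] -> [3, 4, 28]
Merge: [5, 12, 14] + [3, 4, 28] -> [3, 4, 5, 12, 14, 28]

Final sorted array: [3, 4, 5, 12, 14, 28]

The merge sort proceeds by recursively splitting the array and merging sorted halves.
After all merges, the sorted array is [3, 4, 5, 12, 14, 28].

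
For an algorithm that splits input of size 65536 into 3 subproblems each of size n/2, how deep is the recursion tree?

For divide and conquer with division factor 2:

Problem sizes at each level:
Level 0: 65536
Level 1: 32768
Level 2: 16384
Level 3: 8192
Level 4: 4096
Level 5: 2048
Level 6: 1024
Level 7: 512
Level 8: 256
Level 9: 128
Level 10: 64
Level 11: 32
Level 12: 16
Level 13: 8
Level 14: 4
Level 15: 2
Level 16: 1

The root is level 0 and the size-1 base case is level 16 (the tree spans levels 0 through 16, i.e. 17 levels counting the root), so the depth is the number of divisions: log_2(65536) = 16

The recursion tree depth is log_2(65536) = 16. At each level, the problem size is divided by 2, so it takes 16 divisions to reduce to a base case of size 1. The algorithm makes 3 recursive calls at each level.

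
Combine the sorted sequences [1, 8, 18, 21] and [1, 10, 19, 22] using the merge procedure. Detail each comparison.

Merging process:

Compare 1 vs 1: take 1 from left. Merged: [1]
Compare 8 vs 1: take 1 from right. Merged: [1, 1]
Compare 8 vs 10: take 8 from left. Merged: [1, 1, 8]
Compare 18 vs 10: take 10 from right. Merged: [1, 1, 8, 10]
Compare 18 vs 19: take 18 from left. Merged: [1, 1, 8, 10, 18]
Compare 21 vs 19: take 19 from right. Merged: [1, 1, 8, 10, 18, 19]
Compare 21 vs 22: take 21 from left. Merged: [1, 1, 8, 10, 18, 19, 21]
Append remaining from right: [22]. Merged: [1, 1, 8, 10, 18, 19, 21, 22]

Final merged array: [1, 1, 8, 10, 18, 19, 21, 22]
Total comparisons: 7

The merged array is [1, 1, 8, 10, 18, 19, 21, 22], requiring 7 comparisons. The merge step runs in O(n) time where n is the total number of elements.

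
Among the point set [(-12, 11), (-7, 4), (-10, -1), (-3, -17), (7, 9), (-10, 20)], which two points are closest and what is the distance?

Computing all pairwise distances among 6 points:

d((-12, 11), (-7, 4)) = 8.6023
d((-12, 11), (-10, -1)) = 12.1655
d((-12, 11), (-3, -17)) = 29.4109
d((-12, 11), (7, 9)) = 19.105
d((-12, 11), (-10, 20)) = 9.2195
d((-7, 4), (-10, -1)) = 5.831 <-- minimum
d((-7, 4), (-3, -17)) = 21.3776
d((-7, 4), (7, 9)) = 14.8661
d((-7, 4), (-10, 20)) = 16.2788
d((-10, -1), (-3, -17)) = 17.4642
d((-10, -1), (7, 9)) = 19.7231
d((-10, -1), (-10, 20)) = 21.0
d((-3, -17), (7, 9)) = 27.8568
d((-3, -17), (-10, 20)) = 37.6563
d((7, 9), (-10, 20)) = 20.2485

Closest pair: (-7, 4) and (-10, -1) with distance 5.831

The closest pair is (-7, 4) and (-10, -1) with Euclidean distance 5.831. For 6 points, brute-force pairwise comparison is shown above. For large n, the divide-and-conquer algorithm (sort by x, recurse on halves, check the dividing strip) achieves O(n log n).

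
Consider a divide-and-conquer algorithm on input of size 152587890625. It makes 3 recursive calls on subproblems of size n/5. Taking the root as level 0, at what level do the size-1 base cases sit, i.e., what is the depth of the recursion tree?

For divide and conquer with division factor 5:

Problem sizes at each level:
Level 0: 152587890625
Level 1: 30517578125
Level 2: 6103515625
Level 3: 1220703125
Level 4: 244140625
Level 5: 48828125
Level 6: 9765625
Level 7: 1953125
Level 8: 390625
Level 9: 78125
Level 10: 15625
Level 11: 3125
Level 12: 625
Level 13: 125
Level 14: 25
Level 15: 5
Level 16: 1

The root is level 0 and the size-1 base case is level 16 (the tree spans levels 0 through 16, i.e. 17 levels counting the root), so the depth is the number of divisions: log_5(152587890625) = 16

The recursion tree depth is log_5(152587890625) = 16. At each level, the problem size is divided by 5, so it takes 16 divisions to reduce to a base case of size 1. The algorithm makes 3 recursive calls at each level.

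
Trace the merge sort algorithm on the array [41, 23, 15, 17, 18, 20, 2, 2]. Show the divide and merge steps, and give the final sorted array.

Merge sort trace:

Split: [41, 23, 15, 17, 18, 20, 2, 2] -> [41, 23, 15, 17] and [18, 20, 2, 2]
  Split: [41, 23, 15, 17] -> [41, 23] and [15, 17]
    Split: [41, 23] -> [41] and [23]
    Merge: [41] + [23] -> [23, 41]
    Split: [15, 17] -> [15] and [17]
    Merge: [15] + [17] -> [15, 17]
  Merge: [23, 41] + [15, 17] -> [15, 17, 23, 41]
  Split: [18, 20, 2, 2] -> [18, 20] and [2, 2]
    Split: [18, 20] -> [18] and [20]
    Merge: [18] + [20] -> [18, 20]
    Split: [2, 2] -> [2] and [2]
    Merge: [2] + [2] -> [2, 2]
  Merge: [18, 20] + [2, 2] -> [2, 2, 18, 20]
Merge: [15, 17, 23, 41] + [2, 2, 18, 20] -> [2, 2, 15, 17, 18, 20, 23, 41]

Final sorted array: [2, 2, 15, 17, 18, 20, 23, 41]

The merge sort proceeds by recursively splitting the array and merging sorted halves.
After all merges, the sorted array is [2, 2, 15, 17, 18, 20, 23, 41].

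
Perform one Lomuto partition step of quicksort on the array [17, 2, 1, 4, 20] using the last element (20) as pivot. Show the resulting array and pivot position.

Lomuto partition with pivot = 20:

Initial array: [17, 2, 1, 4, 20]

arr[0]=17 <= 20: swap with position 0, array becomes [17, 2, 1, 4, 20]
arr[1]=2 <= 20: swap with position 1, array becomes [17, 2, 1, 4, 20]
arr[2]=1 <= 20: swap with position 2, array becomes [17, 2, 1, 4, 20]
arr[3]=4 <= 20: swap with position 3, array becomes [17, 2, 1, 4, 20]

Place pivot at position 4: [17, 2, 1, 4, 20]
Pivot position: 4

After partitioning with pivot 20, the array becomes [17, 2, 1, 4, 20]. The pivot is placed at index 4. All elements to the left of the pivot are <= 20, and all elements to the right are > 20.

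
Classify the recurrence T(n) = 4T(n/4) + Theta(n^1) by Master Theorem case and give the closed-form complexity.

Master Theorem for T(n) = 4T(n/4) + O(n^1):

a = 4, b = 4, c = 1
log_b(a) = log_4(4) = 1.0000

Case 2: c = 1 = log_4(4) = 1.0000
T(n) = O(n^1 log n) = O(n log n)

For T(n) = 4T(n/4) + O(n^1): log_4(4) = 1.0000. This is Case 2 of the Master Theorem (c = log_b(a), equal work at all levels), giving O(n log n).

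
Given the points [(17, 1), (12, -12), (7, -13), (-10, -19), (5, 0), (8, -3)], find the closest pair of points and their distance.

Computing all pairwise distances among 6 points:

d((17, 1), (12, -12)) = 13.9284
d((17, 1), (7, -13)) = 17.2047
d((17, 1), (-10, -19)) = 33.6006
d((17, 1), (5, 0)) = 12.0416
d((17, 1), (8, -3)) = 9.8489
d((12, -12), (7, -13)) = 5.099
d((12, -12), (-10, -19)) = 23.0868
d((12, -12), (5, 0)) = 13.8924
d((12, -12), (8, -3)) = 9.8489
d((7, -13), (-10, -19)) = 18.0278
d((7, -13), (5, 0)) = 13.1529
d((7, -13), (8, -3)) = 10.0499
d((-10, -19), (5, 0)) = 24.2074
d((-10, -19), (8, -3)) = 24.0832
d((5, 0), (8, -3)) = 4.2426 <-- minimum

Closest pair: (5, 0) and (8, -3) with distance 4.2426

The closest pair is (5, 0) and (8, -3) with Euclidean distance 4.2426. For 6 points, brute-force pairwise comparison is shown above. For large n, the divide-and-conquer algorithm (sort by x, recurse on halves, check the dividing strip) achieves O(n log n).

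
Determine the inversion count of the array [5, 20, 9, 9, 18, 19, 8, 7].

Finding inversions in [5, 20, 9, 9, 18, 19, 8, 7]:

(1, 2): arr[1]=20 > arr[2]=9
(1, 3): arr[1]=20 > arr[3]=9
(1, 4): arr[1]=20 > arr[4]=18
(1, 5): arr[1]=20 > arr[5]=19
(1, 6): arr[1]=20 > arr[6]=8
(1, 7): arr[1]=20 > arr[7]=7
(2, 6): arr[2]=9 > arr[6]=8
(2, 7): arr[2]=9 > arr[7]=7
(3, 6): arr[3]=9 > arr[6]=8
(3, 7): arr[3]=9 > arr[7]=7
(4, 6): arr[4]=18 > arr[6]=8
(4, 7): arr[4]=18 > arr[7]=7
(5, 6): arr[5]=19 > arr[6]=8
(5, 7): arr[5]=19 > arr[7]=7
(6, 7): arr[6]=8 > arr[7]=7

Total inversions: 15

The array has 15 inversion(s): (1,2), (1,3), (1,4), (1,5), (1,6), (1,7), (2,6), (2,7), (3,6), (3,7), (4,6), (4,7), (5,6), (5,7), (6,7). Each pair (i,j) satisfies i < j and arr[i] > arr[j].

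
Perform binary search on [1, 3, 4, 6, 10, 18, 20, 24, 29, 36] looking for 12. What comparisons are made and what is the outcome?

Binary search for 12 in [1, 3, 4, 6, 10, 18, 20, 24, 29, 36]:

lo=0, hi=9, mid=4, arr[mid]=10 -> 10 < 12, search right half
lo=5, hi=9, mid=7, arr[mid]=24 -> 24 > 12, search left half
lo=5, hi=6, mid=5, arr[mid]=18 -> 18 > 12, search left half
lo=5 > hi=4, target 12 not found

Binary search determines that 12 is not in the array after 3 comparisons. The search space was exhausted without finding the target.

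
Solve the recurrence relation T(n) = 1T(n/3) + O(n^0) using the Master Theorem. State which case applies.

Master Theorem for T(n) = 1T(n/3) + O(n^0):

a = 1, b = 3, c = 0
log_b(a) = log_3(1) = 0.0000

Case 2: c = 0 = log_3(1) = 0.0000
T(n) = O(n^0 log n) = O(log n)

For T(n) = 1T(n/3) + O(n^0): log_3(1) = 0.0000. This is Case 2 of the Master Theorem (c = log_b(a), equal work at all levels), giving O(log n).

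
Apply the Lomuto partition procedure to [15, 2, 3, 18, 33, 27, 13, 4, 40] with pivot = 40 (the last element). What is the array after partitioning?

Lomuto partition with pivot = 40:

Initial array: [15, 2, 3, 18, 33, 27, 13, 4, 40]

arr[0]=15 <= 40: swap with position 0, array becomes [15, 2, 3, 18, 33, 27, 13, 4, 40]
arr[1]=2 <= 40: swap with position 1, array becomes [15, 2, 3, 18, 33, 27, 13, 4, 40]
arr[2]=3 <= 40: swap with position 2, array becomes [15, 2, 3, 18, 33, 27, 13, 4, 40]
arr[3]=18 <= 40: swap with position 3, array becomes [15, 2, 3, 18, 33, 27, 13, 4, 40]
arr[4]=33 <= 40: swap with position 4, array becomes [15, 2, 3, 18, 33, 27, 13, 4, 40]
arr[5]=27 <= 40: swap with position 5, array becomes [15, 2, 3, 18, 33, 27, 13, 4, 40]
arr[6]=13 <= 40: swap with position 6, array becomes [15, 2, 3, 18, 33, 27, 13, 4, 40]
arr[7]=4 <= 40: swap with position 7, array becomes [15, 2, 3, 18, 33, 27, 13, 4, 40]

Place pivot at position 8: [15, 2, 3, 18, 33, 27, 13, 4, 40]
Pivot position: 8

After partitioning with pivot 40, the array becomes [15, 2, 3, 18, 33, 27, 13, 4, 40]. The pivot is placed at index 8. All elements to the left of the pivot are <= 40, and all elements to the right are > 40.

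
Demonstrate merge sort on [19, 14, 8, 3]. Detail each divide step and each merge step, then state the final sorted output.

Merge sort trace:

Split: [19, 14, 8, 3] -> [19, 14] and [8, 3]
  Split: [19, 14] -> [19] and [14]
  Merge: [19] + [14] -> [14, 19]
  Split: [8, 3] -> [8] and [3]
  Merge: [8] + [3] -> [3, 8]
Merge: [14, 19] + [3, 8] -> [3, 8, 14, 19]

Final sorted array: [3, 8, 14, 19]

The merge sort proceeds by recursively splitting the array and merging sorted halves.
After all merges, the sorted array is [3, 8, 14, 19].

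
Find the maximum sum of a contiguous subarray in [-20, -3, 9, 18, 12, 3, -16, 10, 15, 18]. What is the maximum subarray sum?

Using Kadane's algorithm on [-20, -3, 9, 18, 12, 3, -16, 10, 15, 18]:

Scanning through the array:
Position 1 (value -3): max_ending_here = -3, max_so_far = -3
Position 2 (value 9): max_ending_here = 9, max_so_far = 9
Position 3 (value 18): max_ending_here = 27, max_so_far = 27
Position 4 (value 12): max_ending_here = 39, max_so_far = 39
Position 5 (value 3): max_ending_here = 42, max_so_far = 42
Position 6 (value -16): max_ending_here = 26, max_so_far = 42
Position 7 (value 10): max_ending_here = 36, max_so_far = 42
Position 8 (value 15): max_ending_here = 51, max_so_far = 51
Position 9 (value 18): max_ending_here = 69, max_so_far = 69

Maximum subarray: [9, 18, 12, 3, -16, 10, 15, 18]
Maximum sum: 69

The maximum subarray is [9, 18, 12, 3, -16, 10, 15, 18] with sum 69. This subarray runs from index 2 to index 9.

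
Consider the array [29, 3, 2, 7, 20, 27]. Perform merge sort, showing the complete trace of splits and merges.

Merge sort trace:

Split: [29, 3, 2, 7, 20, 27] -> [29, 3, 2] and [7, 20, 27]
  Split: [29, 3, 2] -> [29] and [3, 2]
    Split: [3, 2] -> [3] and [2]
    Merge: [3] + [2] -> [2, 3]
  Merge: [29] + [2, 3] -> [2, 3, 29]
  Split: [7, 20, 27] -> [7] and [20, 27]
    Split: [20, 27] -> [20] and [27]
    Merge: [20] + [27] -> [20, 27]
  Merge: [7] + [20, 27] -> [7, 20, 27]
Merge: [2, 3, 29] + [7, 20, 27] -> [2, 3, 7, 20, 27, 29]

Final sorted array: [2, 3, 7, 20, 27, 29]

The merge sort proceeds by recursively splitting the array and merging sorted halves.
After all merges, the sorted array is [2, 3, 7, 20, 27, 29].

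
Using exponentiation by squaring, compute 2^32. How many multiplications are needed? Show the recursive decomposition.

Computing 2^32 by squaring (build up from 2^1; each line after the first costs one multiplication):

2^1 = 2
2^2 = (2^1)^2 = 2^2 = 4
2^4 = (2^2)^2 = 4^2 = 16
2^8 = (2^4)^2 = 16^2 = 256
2^16 = (2^8)^2 = 256^2 = 65536
2^32 = (2^16)^2 = 65536^2 = 4294967296

Result: 4294967296
Multiplications needed: 5 (5 lines after 2^1)

2^32 = 4294967296. Using exponentiation by squaring, this requires 5 multiplications. The key idea: if the exponent is even, square the half-power; if odd, multiply by the base once.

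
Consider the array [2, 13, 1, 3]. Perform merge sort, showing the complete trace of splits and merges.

Merge sort trace:

Split: [2, 13, 1, 3] -> [2, 13] and [1, 3]
  Split: [2, 13] -> [2] and [13]
  Merge: [2] + [13] -> [2, 13]
  Split: [1, 3] -> [1] and [3]
  Merge: [1] + [3] -> [1, 3]
Merge: [2, 13] + [1, 3] -> [1, 2, 3, 13]

Final sorted array: [1, 2, 3, 13]

The merge sort proceeds by recursively splitting the array and merging sorted halves.
After all merges, the sorted array is [1, 2, 3, 13].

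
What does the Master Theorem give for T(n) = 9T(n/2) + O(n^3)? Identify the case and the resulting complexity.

Master Theorem for T(n) = 9T(n/2) + O(n^3):

a = 9, b = 2, c = 3
log_b(a) = log_2(9) = 3.1699

Case 1: c = 3 < log_2(9) = 3.1699
T(n) = O(n^(log_2 9))

For T(n) = 9T(n/2) + O(n^3): log_2(9) = 3.1699. This is Case 1 of the Master Theorem (c < log_b(a), work dominated by leaves), giving O(n^(log_2 9)).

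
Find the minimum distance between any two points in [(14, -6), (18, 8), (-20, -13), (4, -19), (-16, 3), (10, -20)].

Computing all pairwise distances among 6 points:

d((14, -6), (18, 8)) = 14.5602
d((14, -6), (-20, -13)) = 34.7131
d((14, -6), (4, -19)) = 16.4012
d((14, -6), (-16, 3)) = 31.3209
d((14, -6), (10, -20)) = 14.5602
d((18, 8), (-20, -13)) = 43.4166
d((18, 8), (4, -19)) = 30.4138
d((18, 8), (-16, 3)) = 34.3657
d((18, 8), (10, -20)) = 29.1204
d((-20, -13), (4, -19)) = 24.7386
d((-20, -13), (-16, 3)) = 16.4924
d((-20, -13), (10, -20)) = 30.8058
d((4, -19), (-16, 3)) = 29.7321
d((4, -19), (10, -20)) = 6.0828 <-- minimum
d((-16, 3), (10, -20)) = 34.7131

Closest pair: (4, -19) and (10, -20) with distance 6.0828

The closest pair is (4, -19) and (10, -20) with Euclidean distance 6.0828. For 6 points, brute-force pairwise comparison is shown above. For large n, the divide-and-conquer algorithm (sort by x, recurse on halves, check the dividing strip) achieves O(n log n).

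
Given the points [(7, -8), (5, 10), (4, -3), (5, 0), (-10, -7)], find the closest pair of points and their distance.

Computing all pairwise distances among 5 points:

d((7, -8), (5, 10)) = 18.1108
d((7, -8), (4, -3)) = 5.831
d((7, -8), (5, 0)) = 8.2462
d((7, -8), (-10, -7)) = 17.0294
d((5, 10), (4, -3)) = 13.0384
d((5, 10), (5, 0)) = 10.0
d((5, 10), (-10, -7)) = 22.6716
d((4, -3), (5, 0)) = 3.1623 <-- minimum
d((4, -3), (-10, -7)) = 14.5602
d((5, 0), (-10, -7)) = 16.5529

Closest pair: (4, -3) and (5, 0) with distance 3.1623

The closest pair is (4, -3) and (5, 0) with Euclidean distance 3.1623. For 5 points, brute-force pairwise comparison is shown above. For large n, the divide-and-conquer algorithm (sort by x, recurse on halves, check the dividing strip) achieves O(n log n).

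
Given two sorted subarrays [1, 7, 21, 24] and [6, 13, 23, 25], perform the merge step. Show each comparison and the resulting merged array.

Merging process:

Compare 1 vs 6: take 1 from left. Merged: [1]
Compare 7 vs 6: take 6 from right. Merged: [1, 6]
Compare 7 vs 13: take 7 from left. Merged: [1, 6, 7]
Compare 21 vs 13: take 13 from right. Merged: [1, 6, 7, 13]
Compare 21 vs 23: take 21 from left. Merged: [1, 6, 7, 13, 21]
Compare 24 vs 23: take 23 from right. Merged: [1, 6, 7, 13, 21, 23]
Compare 24 vs 25: take 24 from left. Merged: [1, 6, 7, 13, 21, 23, 24]
Append remaining from right: [25]. Merged: [1, 6, 7, 13, 21, 23, 24, 25]

Final merged array: [1, 6, 7, 13, 21, 23, 24, 25]
Total comparisons: 7

The merged array is [1, 6, 7, 13, 21, 23, 24, 25], requiring 7 comparisons. The merge step runs in O(n) time where n is the total number of elements.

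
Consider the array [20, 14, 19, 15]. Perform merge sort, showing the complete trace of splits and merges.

Merge sort trace:

Split: [20, 14, 19, 15] -> [20, 14] and [19, 15]
  Split: [20, 14] -> [20] and [14]
  Merge: [20] + [14] -> [14, 20]
  Split: [19, 15] -> [19] and [15]
  Merge: [19] + [15] -> [15, 19]
Merge: [14, 20] + [15, 19] -> [14, 15, 19, 20]

Final sorted array: [14, 15, 19, 20]

The merge sort proceeds by recursively splitting the array and merging sorted halves.
After all merges, the sorted array is [14, 15, 19, 20].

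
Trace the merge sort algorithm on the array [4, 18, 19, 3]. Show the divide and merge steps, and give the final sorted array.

Merge sort trace:

Split: [4, 18, 19, 3] -> [4, 18] and [19, 3]
  Split: [4, 18] -> [4] and [18]
  Merge: [4] + [18] -> [4, 18]
  Split: [19, 3] -> [19] and [3]
  Merge: [19] + [3] -> [3, 19]
Merge: [4, 18] + [3, 19] -> [3, 4, 18, 19]

Final sorted array: [3, 4, 18, 19]

The merge sort proceeds by recursively splitting the array and merging sorted halves.
After all merges, the sorted array is [3, 4, 18, 19].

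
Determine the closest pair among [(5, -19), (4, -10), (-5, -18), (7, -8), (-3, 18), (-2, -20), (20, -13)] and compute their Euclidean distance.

Computing all pairwise distances among 7 points:

d((5, -19), (4, -10)) = 9.0554
d((5, -19), (-5, -18)) = 10.0499
d((5, -19), (7, -8)) = 11.1803
d((5, -19), (-3, 18)) = 37.855
d((5, -19), (-2, -20)) = 7.0711
d((5, -19), (20, -13)) = 16.1555
d((4, -10), (-5, -18)) = 12.0416
d((4, -10), (7, -8)) = 3.6056 <-- minimum
d((4, -10), (-3, 18)) = 28.8617
d((4, -10), (-2, -20)) = 11.6619
d((4, -10), (20, -13)) = 16.2788
d((-5, -18), (7, -8)) = 15.6205
d((-5, -18), (-3, 18)) = 36.0555
d((-5, -18), (-2, -20)) = 3.6056 <-- minimum
d((-5, -18), (20, -13)) = 25.4951
d((7, -8), (-3, 18)) = 27.8568
d((7, -8), (-2, -20)) = 15.0
d((7, -8), (20, -13)) = 13.9284
d((-3, 18), (-2, -20)) = 38.0132
d((-3, 18), (20, -13)) = 38.6005
d((-2, -20), (20, -13)) = 23.0868

Minimum distance: 3.6056 (tie among 2 pairs: (4, -10) and (7, -8); (-5, -18) and (-2, -20))

The minimum Euclidean distance is 3.6056. There is a tie: 2 pairs achieve this minimum — (4, -10) and (7, -8); (-5, -18) and (-2, -20). Any of these is a valid closest pair. For 7 points, brute-force pairwise comparison is shown above. For large n, the divide-and-conquer algorithm (sort by x, recurse on halves, check the dividing strip) achieves O(n log n).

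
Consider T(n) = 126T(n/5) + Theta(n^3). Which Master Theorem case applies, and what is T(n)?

Master Theorem for T(n) = 126T(n/5) + O(n^3):

a = 126, b = 5, c = 3
log_b(a) = log_5(126) = 3.0050

Case 1: c = 3 < log_5(126) = 3.0050
T(n) = O(n^(log_5 126))

For T(n) = 126T(n/5) + O(n^3): log_5(126) = 3.0050. This is Case 1 of the Master Theorem (c < log_b(a), work dominated by leaves), giving O(n^(log_5 126)).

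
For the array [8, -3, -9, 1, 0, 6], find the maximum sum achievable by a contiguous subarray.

Using Kadane's algorithm on [8, -3, -9, 1, 0, 6]:

Scanning through the array:
Position 1 (value -3): max_ending_here = 5, max_so_far = 8
Position 2 (value -9): max_ending_here = -4, max_so_far = 8
Position 3 (value 1): max_ending_here = 1, max_so_far = 8
Position 4 (value 0): max_ending_here = 1, max_so_far = 8
Position 5 (value 6): max_ending_here = 7, max_so_far = 8

Maximum subarray: [8]
Maximum sum: 8

The maximum subarray is [8] with sum 8. This subarray runs from index 0 to index 0.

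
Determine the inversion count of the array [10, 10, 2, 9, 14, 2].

Finding inversions in [10, 10, 2, 9, 14, 2]:

(0, 2): arr[0]=10 > arr[2]=2
(0, 3): arr[0]=10 > arr[3]=9
(0, 5): arr[0]=10 > arr[5]=2
(1, 2): arr[1]=10 > arr[2]=2
(1, 3): arr[1]=10 > arr[3]=9
(1, 5): arr[1]=10 > arr[5]=2
(3, 5): arr[3]=9 > arr[5]=2
(4, 5): arr[4]=14 > arr[5]=2

Total inversions: 8

The array has 8 inversion(s): (0,2), (0,3), (0,5), (1,2), (1,3), (1,5), (3,5), (4,5). Each pair (i,j) satisfies i < j and arr[i] > arr[j].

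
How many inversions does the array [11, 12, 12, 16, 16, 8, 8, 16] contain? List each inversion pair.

Finding inversions in [11, 12, 12, 16, 16, 8, 8, 16]:

(0, 5): arr[0]=11 > arr[5]=8
(0, 6): arr[0]=11 > arr[6]=8
(1, 5): arr[1]=12 > arr[5]=8
(1, 6): arr[1]=12 > arr[6]=8
(2, 5): arr[2]=12 > arr[5]=8
(2, 6): arr[2]=12 > arr[6]=8
(3, 5): arr[3]=16 > arr[5]=8
(3, 6): arr[3]=16 > arr[6]=8
(4, 5): arr[4]=16 > arr[5]=8
(4, 6): arr[4]=16 > arr[6]=8

Total inversions: 10

The array has 10 inversion(s): (0,5), (0,6), (1,5), (1,6), (2,5), (2,6), (3,5), (3,6), (4,5), (4,6). Each pair (i,j) satisfies i < j and arr[i] > arr[j].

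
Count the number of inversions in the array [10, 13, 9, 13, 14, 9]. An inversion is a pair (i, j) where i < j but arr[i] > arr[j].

Finding inversions in [10, 13, 9, 13, 14, 9]:

(0, 2): arr[0]=10 > arr[2]=9
(0, 5): arr[0]=10 > arr[5]=9
(1, 2): arr[1]=13 > arr[2]=9
(1, 5): arr[1]=13 > arr[5]=9
(3, 5): arr[3]=13 > arr[5]=9
(4, 5): arr[4]=14 > arr[5]=9

Total inversions: 6

The array has 6 inversion(s): (0,2), (0,5), (1,2), (1,5), (3,5), (4,5). Each pair (i,j) satisfies i < j and arr[i] > arr[j].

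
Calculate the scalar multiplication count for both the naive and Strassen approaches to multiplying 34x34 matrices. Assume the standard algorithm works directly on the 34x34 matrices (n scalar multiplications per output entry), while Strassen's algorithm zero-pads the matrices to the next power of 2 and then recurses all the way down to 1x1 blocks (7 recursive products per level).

Matrix multiplication for 34x34 matrices:

Strassen's algorithm requires power-of-2 dimensions. Pad 34x34 to 64x64 (next power of 2).

Standard algorithm: 34^3 = 39304 multiplications
Strassen's algorithm: 7^(log2(64)) = 7^6 = 117649 multiplications
Difference: 39304 - 117649 = -78345 (Strassen uses MORE here due to padding overhead — for small or just-over-power-of-2 n, padding can outweigh the per-level savings)

Standard: 39304 multiplications (34^3). Strassen: 117649 multiplications (7^6, after padding to 64x64). Strassen reduces 8 recursive multiplications to 7 at each level.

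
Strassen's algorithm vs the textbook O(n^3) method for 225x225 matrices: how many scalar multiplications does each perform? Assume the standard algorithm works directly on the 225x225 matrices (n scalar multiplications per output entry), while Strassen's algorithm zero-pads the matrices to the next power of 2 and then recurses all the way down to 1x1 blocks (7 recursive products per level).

Matrix multiplication for 225x225 matrices:

Strassen's algorithm requires power-of-2 dimensions. Pad 225x225 to 256x256 (next power of 2).

Standard algorithm: 225^3 = 11390625 multiplications
Strassen's algorithm: 7^(log2(256)) = 7^8 = 5764801 multiplications
Savings: 11390625 - 5764801 = 5625824 multiplications

Standard: 11390625 multiplications (225^3). Strassen: 5764801 multiplications (7^8, after padding to 256x256). Strassen reduces 8 recursive multiplications to 7 at each level.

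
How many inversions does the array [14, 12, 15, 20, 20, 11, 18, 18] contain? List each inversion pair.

Finding inversions in [14, 12, 15, 20, 20, 11, 18, 18]:

(0, 1): arr[0]=14 > arr[1]=12
(0, 5): arr[0]=14 > arr[5]=11
(1, 5): arr[1]=12 > arr[5]=11
(2, 5): arr[2]=15 > arr[5]=11
(3, 5): arr[3]=20 > arr[5]=11
(3, 6): arr[3]=20 > arr[6]=18
(3, 7): arr[3]=20 > arr[7]=18
(4, 5): arr[4]=20 > arr[5]=11
(4, 6): arr[4]=20 > arr[6]=18
(4, 7): arr[4]=20 > arr[7]=18

Total inversions: 10

The array has 10 inversion(s): (0,1), (0,5), (1,5), (2,5), (3,5), (3,6), (3,7), (4,5), (4,6), (4,7). Each pair (i,j) satisfies i < j and arr[i] > arr[j].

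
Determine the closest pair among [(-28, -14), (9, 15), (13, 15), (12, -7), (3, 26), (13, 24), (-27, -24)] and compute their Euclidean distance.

Computing all pairwise distances among 7 points:

d((-28, -14), (9, 15)) = 47.0106
d((-28, -14), (13, 15)) = 50.2195
d((-28, -14), (12, -7)) = 40.6079
d((-28, -14), (3, 26)) = 50.6063
d((-28, -14), (13, 24)) = 55.9017
d((-28, -14), (-27, -24)) = 10.0499
d((9, 15), (13, 15)) = 4.0 <-- minimum
d((9, 15), (12, -7)) = 22.2036
d((9, 15), (3, 26)) = 12.53
d((9, 15), (13, 24)) = 9.8489
d((9, 15), (-27, -24)) = 53.0754
d((13, 15), (12, -7)) = 22.0227
d((13, 15), (3, 26)) = 14.8661
d((13, 15), (13, 24)) = 9.0
d((13, 15), (-27, -24)) = 55.8659
d((12, -7), (3, 26)) = 34.2053
d((12, -7), (13, 24)) = 31.0161
d((12, -7), (-27, -24)) = 42.5441
d((3, 26), (13, 24)) = 10.198
d((3, 26), (-27, -24)) = 58.3095
d((13, 24), (-27, -24)) = 62.482

Closest pair: (9, 15) and (13, 15) with distance 4.0

The closest pair is (9, 15) and (13, 15) with Euclidean distance 4.0. For 7 points, brute-force pairwise comparison is shown above. For large n, the divide-and-conquer algorithm (sort by x, recurse on halves, check the dividing strip) achieves O(n log n).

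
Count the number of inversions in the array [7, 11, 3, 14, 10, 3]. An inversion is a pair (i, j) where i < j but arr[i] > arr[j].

Finding inversions in [7, 11, 3, 14, 10, 3]:

(0, 2): arr[0]=7 > arr[2]=3
(0, 5): arr[0]=7 > arr[5]=3
(1, 2): arr[1]=11 > arr[2]=3
(1, 4): arr[1]=11 > arr[4]=10
(1, 5): arr[1]=11 > arr[5]=3
(3, 4): arr[3]=14 > arr[4]=10
(3, 5): arr[3]=14 > arr[5]=3
(4, 5): arr[4]=10 > arr[5]=3

Total inversions: 8

The array has 8 inversion(s): (0,2), (0,5), (1,2), (1,4), (1,5), (3,4), (3,5), (4,5). Each pair (i,j) satisfies i < j and arr[i] > arr[j].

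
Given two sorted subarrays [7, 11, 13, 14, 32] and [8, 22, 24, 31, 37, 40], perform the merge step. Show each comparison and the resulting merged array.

Merging process:

Compare 7 vs 8: take 7 from left. Merged: [7]
Compare 11 vs 8: take 8 from right. Merged: [7, 8]
Compare 11 vs 22: take 11 from left. Merged: [7, 8, 11]
Compare 13 vs 22: take 13 from left. Merged: [7, 8, 11, 13]
Compare 14 vs 22: take 14 from left. Merged: [7, 8, 11, 13, 14]
Compare 32 vs 22: take 22 from right. Merged: [7, 8, 11, 13, 14, 22]
Compare 32 vs 24: take 24 from right. Merged: [7, 8, 11, 13, 14, 22, 24]
Compare 32 vs 31: take 31 from right. Merged: [7, 8, 11, 13, 14, 22, 24, 31]
Compare 32 vs 37: take 32 from left. Merged: [7, 8, 11, 13, 14, 22, 24, 31, 32]
Append remaining from right: [37, 40]. Merged: [7, 8, 11, 13, 14, 22, 24, 31, 32, 37, 40]

Final merged array: [7, 8, 11, 13, 14, 22, 24, 31, 32, 37, 40]
Total comparisons: 9

The merged array is [7, 8, 11, 13, 14, 22, 24, 31, 32, 37, 40], requiring 9 comparisons. The merge step runs in O(n) time where n is the total number of elements.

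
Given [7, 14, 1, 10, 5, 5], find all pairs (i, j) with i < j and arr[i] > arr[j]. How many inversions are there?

Finding inversions in [7, 14, 1, 10, 5, 5]:

(0, 2): arr[0]=7 > arr[2]=1
(0, 4): arr[0]=7 > arr[4]=5
(0, 5): arr[0]=7 > arr[5]=5
(1, 2): arr[1]=14 > arr[2]=1
(1, 3): arr[1]=14 > arr[3]=10
(1, 4): arr[1]=14 > arr[4]=5
(1, 5): arr[1]=14 > arr[5]=5
(3, 4): arr[3]=10 > arr[4]=5
(3, 5): arr[3]=10 > arr[5]=5

Total inversions: 9

The array has 9 inversion(s): (0,2), (0,4), (0,5), (1,2), (1,3), (1,4), (1,5), (3,4), (3,5). Each pair (i,j) satisfies i < j and arr[i] > arr[j].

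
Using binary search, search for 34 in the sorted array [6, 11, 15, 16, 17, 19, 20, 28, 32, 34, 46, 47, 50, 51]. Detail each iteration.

Binary search for 34 in [6, 11, 15, 16, 17, 19, 20, 28, 32, 34, 46, 47, 50, 51]:

lo=0, hi=13, mid=6, arr[mid]=20 -> 20 < 34, search right half
lo=7, hi=13, mid=10, arr[mid]=46 -> 46 > 34, search left half
lo=7, hi=9, mid=8, arr[mid]=32 -> 32 < 34, search right half
lo=9, hi=9, mid=9, arr[mid]=34 -> Found target at index 9!

Binary search finds 34 at index 9 after 4 comparisons. The search repeatedly halves the search space by comparing with the middle element.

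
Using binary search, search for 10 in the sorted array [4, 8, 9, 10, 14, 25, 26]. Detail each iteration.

Binary search for 10 in [4, 8, 9, 10, 14, 25, 26]:

lo=0, hi=6, mid=3, arr[mid]=10 -> Found target at index 3!

Binary search finds 10 at index 3 after 1 comparisons. The search repeatedly halves the search space by comparing with the middle element.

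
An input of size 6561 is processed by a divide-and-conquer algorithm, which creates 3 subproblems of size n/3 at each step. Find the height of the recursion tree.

For divide and conquer with division factor 3:

Problem sizes at each level:
Level 0: 6561
Level 1: 2187
Level 2: 729
Level 3: 243
Level 4: 81
Level 5: 27
Level 6: 9
Level 7: 3
Level 8: 1

The root is level 0 and the size-1 base case is level 8 (the tree spans levels 0 through 8, i.e. 9 levels counting the root), so the depth is the number of divisions: log_3(6561) = 8

The recursion tree depth is log_3(6561) = 8. At each level, the problem size is divided by 3, so it takes 8 divisions to reduce to a base case of size 1. The algorithm makes 3 recursive calls at each level.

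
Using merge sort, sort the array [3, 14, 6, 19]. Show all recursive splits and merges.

Merge sort trace:

Split: [3, 14, 6, 19] -> [3, 14] and [6, 19]
  Split: [3, 14] -> [3] and [14]
  Merge: [3] + [14] -> [3, 14]
  Split: [6, 19] -> [6] and [19]
  Merge: [6] + [19] -> [6, 19]
Merge: [3, 14] + [6, 19] -> [3, 6, 14, 19]

Final sorted array: [3, 6, 14, 19]

The merge sort proceeds by recursively splitting the array and merging sorted halves.
After all merges, the sorted array is [3, 6, 14, 19].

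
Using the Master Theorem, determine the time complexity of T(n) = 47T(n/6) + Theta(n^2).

Master Theorem for T(n) = 47T(n/6) + O(n^2):

a = 47, b = 6, c = 2
log_b(a) = log_6(47) = 2.1488

Case 1: c = 2 < log_6(47) = 2.1488
T(n) = O(n^(log_6 47))

For T(n) = 47T(n/6) + O(n^2): log_6(47) = 2.1488. This is Case 1 of the Master Theorem (c < log_b(a), work dominated by leaves), giving O(n^(log_6 47)).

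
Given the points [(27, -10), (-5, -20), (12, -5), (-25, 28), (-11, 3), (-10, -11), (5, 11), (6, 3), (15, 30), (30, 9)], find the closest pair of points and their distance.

Computing all pairwise distances among 10 points:

d((27, -10), (-5, -20)) = 33.5261
d((27, -10), (12, -5)) = 15.8114
d((27, -10), (-25, 28)) = 64.405
d((27, -10), (-11, 3)) = 40.1622
d((27, -10), (-10, -11)) = 37.0135
d((27, -10), (5, 11)) = 30.4138
d((27, -10), (6, 3)) = 24.6982
d((27, -10), (15, 30)) = 41.7612
d((27, -10), (30, 9)) = 19.2354
d((-5, -20), (12, -5)) = 22.6716
d((-5, -20), (-25, 28)) = 52.0
d((-5, -20), (-11, 3)) = 23.7697
d((-5, -20), (-10, -11)) = 10.2956
d((-5, -20), (5, 11)) = 32.573
d((-5, -20), (6, 3)) = 25.4951
d((-5, -20), (15, 30)) = 53.8516
d((-5, -20), (30, 9)) = 45.4533
d((12, -5), (-25, 28)) = 49.5782
d((12, -5), (-11, 3)) = 24.3516
d((12, -5), (-10, -11)) = 22.8035
d((12, -5), (5, 11)) = 17.4642
d((12, -5), (6, 3)) = 10.0
d((12, -5), (15, 30)) = 35.1283
d((12, -5), (30, 9)) = 22.8035
d((-25, 28), (-11, 3)) = 28.6531
d((-25, 28), (-10, -11)) = 41.7852
d((-25, 28), (5, 11)) = 34.4819
d((-25, 28), (6, 3)) = 39.8246
d((-25, 28), (15, 30)) = 40.05
d((-25, 28), (30, 9)) = 58.1893
d((-11, 3), (-10, -11)) = 14.0357
d((-11, 3), (5, 11)) = 17.8885
d((-11, 3), (6, 3)) = 17.0
d((-11, 3), (15, 30)) = 37.4833
d((-11, 3), (30, 9)) = 41.4367
d((-10, -11), (5, 11)) = 26.6271
d((-10, -11), (6, 3)) = 21.2603
d((-10, -11), (15, 30)) = 48.0208
d((-10, -11), (30, 9)) = 44.7214
d((5, 11), (6, 3)) = 8.0623 <-- minimum
d((5, 11), (15, 30)) = 21.4709
d((5, 11), (30, 9)) = 25.0799
d((6, 3), (15, 30)) = 28.4605
d((6, 3), (30, 9)) = 24.7386
d((15, 30), (30, 9)) = 25.807

Closest pair: (5, 11) and (6, 3) with distance 8.0623

The closest pair is (5, 11) and (6, 3) with Euclidean distance 8.0623. For 10 points, brute-force pairwise comparison is shown above. For large n, the divide-and-conquer algorithm (sort by x, recurse on halves, check the dividing strip) achieves O(n log n).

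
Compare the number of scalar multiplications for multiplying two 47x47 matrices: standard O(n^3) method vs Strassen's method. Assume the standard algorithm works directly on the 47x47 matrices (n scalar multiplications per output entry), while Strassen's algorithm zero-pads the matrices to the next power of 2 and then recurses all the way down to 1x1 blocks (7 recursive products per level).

Matrix multiplication for 47x47 matrices:

Strassen's algorithm requires power-of-2 dimensions. Pad 47x47 to 64x64 (next power of 2).

Standard algorithm: 47^3 = 103823 multiplications
Strassen's algorithm: 7^(log2(64)) = 7^6 = 117649 multiplications
Difference: 103823 - 117649 = -13826 (Strassen uses MORE here due to padding overhead — for small or just-over-power-of-2 n, padding can outweigh the per-level savings)

Standard: 103823 multiplications (47^3). Strassen: 117649 multiplications (7^6, after padding to 64x64). Strassen reduces 8 recursive multiplications to 7 at each level.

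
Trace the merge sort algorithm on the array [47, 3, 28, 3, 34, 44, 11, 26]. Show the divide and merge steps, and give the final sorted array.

Merge sort trace:

Split: [47, 3, 28, 3, 34, 44, 11, 26] -> [47, 3, 28, 3] and [34, 44, 11, 26]
  Split: [47, 3, 28, 3] -> [47, 3] and [28, 3]
    Split: [47, 3] -> [47] and [3]
    Merge: [47] + [3] -> [3, 47]
    Split: [28, 3] -> [28] and [3]
    Merge: [28] + [3] -> [3, 28]
  Merge: [3, 47] + [3, 28] -> [3, 3, 28, 47]
  Split: [34, 44, 11, 26] -> [34, 44] and [11, 26]
    Split: [34, 44] -> [34] and [44]
    Merge: [34] + [44] -> [34, 44]
    Split: [11, 26] -> [11] and [26]
    Merge: [11] + [26] -> [11, 26]
  Merge: [34, 44] + [11, 26] -> [11, 26, 34, 44]
Merge: [3, 3, 28, 47] + [11, 26, 34, 44] -> [3, 3, 11, 26, 28, 34, 44, 47]

Final sorted array: [3, 3, 11, 26, 28, 34, 44, 47]

The merge sort proceeds by recursively splitting the array and merging sorted halves.
After all merges, the sorted array is [3, 3, 11, 26, 28, 34, 44, 47].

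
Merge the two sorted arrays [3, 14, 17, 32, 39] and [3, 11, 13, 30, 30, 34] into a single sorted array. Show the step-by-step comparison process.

Merging process:

Compare 3 vs 3: take 3 from left. Merged: [3]
Compare 14 vs 3: take 3 from right. Merged: [3, 3]
Compare 14 vs 11: take 11 from right. Merged: [3, 3, 11]
Compare 14 vs 13: take 13 from right. Merged: [3, 3, 11, 13]
Compare 14 vs 30: take 14 from left. Merged: [3, 3, 11, 13, 14]
Compare 17 vs 30: take 17 from left. Merged: [3, 3, 11, 13, 14, 17]
Compare 32 vs 30: take 30 from right. Merged: [3, 3, 11, 13, 14, 17, 30]
Compare 32 vs 30: take 30 from right. Merged: [3, 3, 11, 13, 14, 17, 30, 30]
Compare 32 vs 34: take 32 from left. Merged: [3, 3, 11, 13, 14, 17, 30, 30, 32]
Compare 39 vs 34: take 34 from right. Merged: [3, 3, 11, 13, 14, 17, 30, 30, 32, 34]
Append remaining from left: [39]. Merged: [3, 3, 11, 13, 14, 17, 30, 30, 32, 34, 39]

Final merged array: [3, 3, 11, 13, 14, 17, 30, 30, 32, 34, 39]
Total comparisons: 10

The merged array is [3, 3, 11, 13, 14, 17, 30, 30, 32, 34, 39], requiring 10 comparisons. The merge step runs in O(n) time where n is the total number of elements.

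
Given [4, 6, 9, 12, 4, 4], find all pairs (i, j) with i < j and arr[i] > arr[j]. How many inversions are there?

Finding inversions in [4, 6, 9, 12, 4, 4]:

(1, 4): arr[1]=6 > arr[4]=4
(1, 5): arr[1]=6 > arr[5]=4
(2, 4): arr[2]=9 > arr[4]=4
(2, 5): arr[2]=9 > arr[5]=4
(3, 4): arr[3]=12 > arr[4]=4
(3, 5): arr[3]=12 > arr[5]=4

Total inversions: 6

The array has 6 inversion(s): (1,4), (1,5), (2,4), (2,5), (3,4), (3,5). Each pair (i,j) satisfies i < j and arr[i] > arr[j].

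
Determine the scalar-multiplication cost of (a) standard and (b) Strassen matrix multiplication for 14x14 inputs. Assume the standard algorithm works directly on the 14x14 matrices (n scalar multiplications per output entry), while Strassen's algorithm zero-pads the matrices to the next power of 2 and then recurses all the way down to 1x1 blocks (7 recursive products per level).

Matrix multiplication for 14x14 matrices:

Strassen's algorithm requires power-of-2 dimensions. Pad 14x14 to 16x16 (next power of 2).

Standard algorithm: 14^3 = 2744 multiplications
Strassen's algorithm: 7^(log2(16)) = 7^4 = 2401 multiplications
Savings: 2744 - 2401 = 343 multiplications

Standard: 2744 multiplications (14^3). Strassen: 2401 multiplications (7^4, after padding to 16x16). Strassen reduces 8 recursive multiplications to 7 at each level.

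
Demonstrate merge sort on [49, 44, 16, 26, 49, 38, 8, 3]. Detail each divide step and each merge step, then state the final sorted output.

Merge sort trace:

Split: [49, 44, 16, 26, 49, 38, 8, 3] -> [49, 44, 16, 26] and [49, 38, 8, 3]
  Split: [49, 44, 16, 26] -> [49, 44] and [16, 26]
    Split: [49, 44] -> [49] and [44]
    Merge: [49] + [44] -> [44, 49]
    Split: [16, 26] -> [16] and [26]
    Merge: [16] + [26] -> [16, 26]
  Merge: [44, 49] + [16, 26] -> [16, 26, 44, 49]
  Split: [49, 38, 8, 3] -> [49, 38] and [8, 3]
    Split: [49, 38] -> [49] and [38]
    Merge: [49] + [38] -> [38, 49]
    Split: [8, 3] -> [8] and [3]
    Merge: [8] + [3] -> [3, 8]
  Merge: [38, 49] + [3, 8] -> [3, 8, 38, 49]
Merge: [16, 26, 44, 49] + [3, 8, 38, 49] -> [3, 8, 16, 26, 38, 44, 49, 49]

Final sorted array: [3, 8, 16, 26, 38, 44, 49, 49]

The merge sort proceeds by recursively splitting the array and merging sorted halves.
After all merges, the sorted array is [3, 8, 16, 26, 38, 44, 49, 49].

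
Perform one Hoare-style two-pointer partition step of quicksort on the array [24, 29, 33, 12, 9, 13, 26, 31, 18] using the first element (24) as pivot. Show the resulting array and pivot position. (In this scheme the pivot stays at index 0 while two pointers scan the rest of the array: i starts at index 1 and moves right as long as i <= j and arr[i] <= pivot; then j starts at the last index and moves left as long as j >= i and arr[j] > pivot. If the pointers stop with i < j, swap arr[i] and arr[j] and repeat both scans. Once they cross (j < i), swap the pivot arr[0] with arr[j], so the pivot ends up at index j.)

Hoare-style two-pointer partition with pivot = 24:

Initial array: [24, 29, 33, 12, 9, 13, 26, 31, 18]

Pointers start at i = 1, j = 8.
i stops at index 1 (arr[1]=29 > 24), j stops at index 8 (arr[8]=18 <= 24): swap arr[1] and arr[8], array becomes [24, 18, 33, 12, 9, 13, 26, 31, 29]
i stops at index 2 (arr[2]=33 > 24), j stops at index 5 (arr[5]=13 <= 24): swap arr[2] and arr[5], array becomes [24, 18, 13, 12, 9, 33, 26, 31, 29]
i ends at 5, j ends at 4: the pointers have crossed (j < i), so scanning stops.

Swap pivot arr[0] with arr[4] to place pivot at position 4: [9, 18, 13, 12, 24, 33, 26, 31, 29]
Pivot position: 4

After partitioning with pivot 24, the array becomes [9, 18, 13, 12, 24, 33, 26, 31, 29]. The pivot is placed at index 4. All elements to the left of the pivot are <= 24, and all elements to the right are > 24.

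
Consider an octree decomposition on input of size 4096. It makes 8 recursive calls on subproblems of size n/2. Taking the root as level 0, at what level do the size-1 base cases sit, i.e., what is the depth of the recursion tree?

For divide and conquer with division factor 2:

Problem sizes at each level:
Level 0: 4096
Level 1: 2048
Level 2: 1024
Level 3: 512
Level 4: 256
Level 5: 128
Level 6: 64
Level 7: 32
Level 8: 16
Level 9: 8
Level 10: 4
Level 11: 2
Level 12: 1

The root is level 0 and the size-1 base case is level 12 (the tree spans levels 0 through 12, i.e. 13 levels counting the root), so the depth is the number of divisions: log_2(4096) = 12

The recursion tree depth is log_2(4096) = 12. At each level, the problem size is divided by 2, so it takes 12 divisions to reduce to a base case of size 1. The algorithm makes 8 recursive calls at each level.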